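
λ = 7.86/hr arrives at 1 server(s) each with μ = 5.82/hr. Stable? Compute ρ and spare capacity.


Total capacity cμ = 1·5.82 = 5.82/hr
ρ = λ/(cμ) = 7.86/5.82 = 1.3505
Stable ⇔ ρ < 1: NO
Spare capacity = cμ − λ = 5.82 − 7.86 = -2.04/hr

Final: ρ = 1.3505; unstable; margin = -2.04/hr


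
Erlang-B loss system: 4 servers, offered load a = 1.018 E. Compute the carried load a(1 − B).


B(4,1.018) = 0.016232 (Erlang-B)
Carried load = a(1 − B) = 1.018·(1 − 0.016232) = 1.018·0.983768 = 1.0015 E

Final: 1.0015 Erlangs


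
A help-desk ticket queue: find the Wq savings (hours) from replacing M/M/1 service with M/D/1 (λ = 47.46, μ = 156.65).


ρ = 47.46/156.65 = 0.3030
Wq(M/M/1) = ρ/(μ−λ) = 0.3030/109.19 = 0.002775 hr
Wq(M/D/1) = ρ/(2(μ−λ)) = 0.001387 hr
Savings = 0.002775 − 0.001387 = 0.001387 hr

Final: 0.001387 hr


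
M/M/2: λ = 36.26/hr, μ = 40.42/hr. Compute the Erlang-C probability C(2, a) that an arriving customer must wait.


a = λ/μ = 0.8971; ρ = a/2 = 0.4485
P₀ = 0.380700 (from M/M/c formula)
C(c,a) = [a^c/(c!(1−ρ))]·P₀ = [0.80475/(2·0.5515)]·0.380700
= 0.72966·0.380700 = 0.277781

Final: 0.277781


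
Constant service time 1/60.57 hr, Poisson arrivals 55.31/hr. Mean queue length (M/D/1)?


ρ = 55.31/60.57 = 0.9132
M/D/1: Lq = ρ²/(2(1−ρ)) = 0.8339/(2·0.08684) = 4.80103

Final: 4.80103


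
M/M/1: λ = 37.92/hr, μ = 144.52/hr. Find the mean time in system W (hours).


W = 1/(μ−λ) = 1/(144.52 − 37.92) = 1/106.60 = 0.009381 hr

Final: 0.009381 hr


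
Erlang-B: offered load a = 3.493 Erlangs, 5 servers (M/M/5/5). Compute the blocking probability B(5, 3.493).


B(c,a) = (a^c/c!) / Σ_{k=0}^{c} a^k/k!
a^5/5! = 4.333229
Σ terms (k=0..5): 1.00000 + 3.49300 + 6.10052 + 7.10304 + 6.20273 + 4.33323 = 28.232531
B = 4.333229/28.232531 = 0.153484

Final: 0.153484


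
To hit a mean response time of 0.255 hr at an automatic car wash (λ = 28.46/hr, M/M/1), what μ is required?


W = 1/(μ−λ) ⇒ μ − λ = 1/W = 1/0.255 = 3.9216
μ = λ + 1/W = 28.46 + 3.9216 = 32.3816 per hr

Final: 32.3816 /hr


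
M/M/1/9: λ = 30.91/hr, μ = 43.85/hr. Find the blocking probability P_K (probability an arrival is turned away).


ρ = λ/μ = 30.91/43.85 = 0.7049
P_K = (1−ρ)ρ^K/(1−ρ^(K+1)) = (0.2951·0.042970)/(1 − 0.030290)
= 0.012680/0.969710 = 0.013076

Final: 0.013076


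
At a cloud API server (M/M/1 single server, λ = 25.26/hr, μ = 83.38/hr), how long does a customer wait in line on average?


ρ = 25.26/83.38 = 0.3030
Wq = ρ/(μ−λ) = 0.3030/(83.38 − 25.26) = 0.3030/58.12 = 0.005212 hr

Final: 0.005212 hr


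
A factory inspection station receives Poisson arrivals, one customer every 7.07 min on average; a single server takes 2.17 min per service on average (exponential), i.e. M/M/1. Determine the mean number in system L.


λ = 60/7.07 = 8.4866 /hr
μ = 60/2.17 = 27.6498 /hr
ρ = λ/μ = 8.4866/27.6498 = 0.3069
L = ρ/(1−ρ) = 0.3069/0.6931 = 0.4429

Final: 0.4429


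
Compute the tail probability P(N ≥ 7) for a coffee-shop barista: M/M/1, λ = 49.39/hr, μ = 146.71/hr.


ρ = 49.39/146.71 = 0.3367
P(N ≥ n) = ρ^n = 0.3367^7 = 0.0004901

Final: 0.0004901


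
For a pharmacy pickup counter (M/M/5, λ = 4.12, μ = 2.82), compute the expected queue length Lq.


a = λ/μ = 1.4610; ρ = a/5 = 0.2922
P₀ = 0.231685
Lq = P₀·a^c·ρ / (c!·(1−ρ)²) = 0.231685·6.65642·0.2922/(120·0.50098)
= 0.007496

Final: 0.007496


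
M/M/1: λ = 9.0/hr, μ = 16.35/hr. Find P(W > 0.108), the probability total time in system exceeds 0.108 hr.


W ~ Exponential(μ−λ) for M/M/1.
μ − λ = 16.35 − 9.0 = 7.3500
P(W > t) = e^{−(μ−λ)t} = e^{−0.7938} = 0.452123

Final: 0.452123


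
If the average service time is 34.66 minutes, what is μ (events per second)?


μ = 1/(service time) in consistent units.
1 second = 0.0166667 min, so μ = 0.0166667/34.66 = 0.0004809 per second

Final: 0.0004809 /sec


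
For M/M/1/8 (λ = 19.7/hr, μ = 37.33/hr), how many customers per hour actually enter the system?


ρ = 0.5277; P_K = (1−ρ)ρ^8/(1−ρ^9) = 0.002850
λ_eff = λ(1 − P_K) = 19.7·(1 − 0.002850) = 19.7·0.997150 = 19.6439 /hr

Final: 19.6439 /hr


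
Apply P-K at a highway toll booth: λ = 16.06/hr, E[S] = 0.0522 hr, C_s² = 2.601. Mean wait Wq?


ρ = λ·E[S] = 16.06·0.0522 = 0.8383
E[S²] = E[S]²(1+C_s²) = 0.0522²·(1+2.601) = 0.009812
Wq = λ·E[S²]/(2(1−ρ)) = 16.06·0.009812/(2·0.1617) = 0.48737 hr

Final: 0.48737 hr


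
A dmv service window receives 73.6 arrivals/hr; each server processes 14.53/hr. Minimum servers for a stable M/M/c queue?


Stability requires cμ > λ ⇔ c > λ/μ.
λ/μ = 73.6/14.53 = 5.0654
Minimum integer c = ⌊5.0654⌋ + 1 = 6
Check: 6·14.53 = 87.18 > 73.6, while 5·14.53 = 72.65 ≤ 73.6

Final: 6 servers


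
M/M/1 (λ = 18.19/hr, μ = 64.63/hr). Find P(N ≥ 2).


ρ = 18.19/64.63 = 0.2814
P(N ≥ n) = ρ^n = 0.2814^2 = 0.079213

Final: 0.079213


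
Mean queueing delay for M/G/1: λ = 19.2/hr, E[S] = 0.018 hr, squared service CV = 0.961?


ρ = λ·E[S] = 19.2·0.018 = 0.3456
E[S²] = E[S]²(1+C_s²) = 0.018²·(1+0.961) = 0.0006354
Wq = λ·E[S²]/(2(1−ρ)) = 19.2·0.0006354/(2·0.6544) = 0.009321 hr

Final: 0.009321 hr


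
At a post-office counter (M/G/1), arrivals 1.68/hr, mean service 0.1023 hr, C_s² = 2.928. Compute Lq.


ρ = λ·E[S] = 1.68·0.1023 = 0.1719
Lq = ρ²(1+C_s²)/(2(1−ρ)) = 0.02954·(1+2.928)/(2·0.8281)
= 0.02954·3.9280/1.6563 = 0.07005

Final: 0.07005


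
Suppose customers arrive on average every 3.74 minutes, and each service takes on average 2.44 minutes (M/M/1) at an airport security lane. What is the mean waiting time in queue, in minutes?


λ = 60/3.74 = 16.0428 /hr
μ = 60/2.44 = 24.5902 /hr
ρ = λ/μ = 16.0428/24.5902 = 0.6524
Wq = ρ/(μ−λ) = 0.6524/(24.5902−16.0428) = 0.07633 hr
In minutes: 0.07633·60 = 4.580 min

Final: 4.580 min


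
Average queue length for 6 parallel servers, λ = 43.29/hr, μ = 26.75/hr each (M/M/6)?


a = λ/μ = 1.6183; ρ = a/6 = 0.2697
P₀ = 0.198152
Lq = P₀·a^c·ρ / (c!·(1−ρ)²) = 0.198152·17.96316·0.2697/(720·0.53331)
= 0.002500

Final: 0.002500


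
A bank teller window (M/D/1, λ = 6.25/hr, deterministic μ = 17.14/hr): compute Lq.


ρ = 6.25/17.14 = 0.3646
M/D/1: Lq = ρ²/(2(1−ρ)) = 0.1330/(2·0.6354) = 0.10464

Final: 0.10464


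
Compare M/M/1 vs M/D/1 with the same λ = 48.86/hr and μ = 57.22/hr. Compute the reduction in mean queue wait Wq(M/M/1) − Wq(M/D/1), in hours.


ρ = 48.86/57.22 = 0.8539
Wq(M/M/1) = ρ/(μ−λ) = 0.8539/8.36 = 0.10214 hr
Wq(M/D/1) = ρ/(2(μ−λ)) = 0.05107 hr
Savings = 0.10214 − 0.05107 = 0.05107 hr

Final: 0.05107 hr


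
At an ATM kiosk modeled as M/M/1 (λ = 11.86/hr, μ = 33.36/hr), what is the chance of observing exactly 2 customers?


ρ = 11.86/33.36 = 0.3555
P_n = (1−ρ)·ρ^n = (1 − 0.3555)·0.3555^2 = 0.6445·0.126391 = 0.081457

Final: 0.081457


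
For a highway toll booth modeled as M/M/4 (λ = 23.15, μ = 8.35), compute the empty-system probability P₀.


a = λ/μ = 23.15/8.35 = 2.7725; ρ = a/c = 0.6931
Σ_{k=0}^{3} a^k/k! (terms k=0..3) = 1.00000 + 2.77246 + 3.84325 + 3.55175 = 11.16746
Tail: a^4/(4!(1−ρ)) = 59.08239/(24·0.3069) = 8.02176
P₀ = 1/(11.16746 + 8.02176) = 1/19.18921 = 0.052113

Final: 0.052113


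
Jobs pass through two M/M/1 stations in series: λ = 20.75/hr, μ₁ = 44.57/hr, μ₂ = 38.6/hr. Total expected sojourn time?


Each node sees arrival rate λ = 20.75/hr (tandem ⇒ throughput preserved).
W₁ = 1/(μ₁−λ) = 1/(44.57−20.75) = 0.04198 hr
W₂ = 1/(μ₂−λ) = 1/(38.6−20.75) = 0.05602 hr
W_total = W₁ + W₂ = 0.04198 + 0.05602 = 0.09800 hr

Final: 0.09800 hr


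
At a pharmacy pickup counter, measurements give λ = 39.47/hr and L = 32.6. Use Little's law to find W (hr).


W = L/λ = 32.6/39.47 = 0.8259 hr

Final: 0.8259 hr


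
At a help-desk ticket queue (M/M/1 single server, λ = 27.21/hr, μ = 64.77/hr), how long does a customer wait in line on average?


ρ = 27.21/64.77 = 0.4201
Wq = ρ/(μ−λ) = 0.4201/(64.77 − 27.21) = 0.4201/37.56 = 0.01118 hr

Final: 0.01118 hr


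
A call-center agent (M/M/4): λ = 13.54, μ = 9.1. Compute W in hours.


a = 1.4879; ρ = 0.3720; P₀ = 0.223762
Lq = P₀·a^c·ρ/(c!(1−ρ)²) = 0.04310
Wq = Lq/λ = 0.04310/13.54 = 0.003183 hr
W = Wq + 1/μ = 0.003183 + 0.10989 = 0.11307 hr

Final: 0.11307 hr


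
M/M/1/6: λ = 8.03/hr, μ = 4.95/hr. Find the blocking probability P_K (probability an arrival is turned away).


ρ = λ/μ = 8.03/4.95 = 1.6222
P_K = (1−ρ)ρ^K/(1−ρ^(K+1)) = (-0.6222·18.224771)/(1 − 29.564628)
= -11.339857/-28.564628 = 0.396989

Final: 0.396989


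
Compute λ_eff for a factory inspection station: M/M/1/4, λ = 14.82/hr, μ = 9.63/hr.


ρ = 1.5389; P_K = (1−ρ)ρ^4/(1−ρ^5) = 0.396089
λ_eff = λ(1 − P_K) = 14.82·(1 − 0.396089) = 14.82·0.603911 = 8.9500 /hr

Final: 8.9500 /hr


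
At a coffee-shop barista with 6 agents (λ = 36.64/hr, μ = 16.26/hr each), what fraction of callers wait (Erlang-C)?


a = λ/μ = 2.2534; ρ = a/6 = 0.3756
P₀ = 0.104724 (from M/M/c formula)
C(c,a) = [a^c/(c!(1−ρ))]·P₀ = [130.92107/(720·0.6244)]·0.104724
= 0.29120·0.104724 = 0.030495

Final: 0.030495


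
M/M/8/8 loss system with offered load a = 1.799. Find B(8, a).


B(c,a) = (a^c/c!) / Σ_{k=0}^{c} a^k/k!
a^8/8! = 0.002721
Σ terms (k=0..8): 1.00000 + 1.79900 + 1.61820 + 0.97038 + 0.43643 + 0.15703 + 0.04708 + 0.01210 + 0.002721 = 6.042940
B = 0.002721/6.042940 = 0.0004503

Final: 0.0004503


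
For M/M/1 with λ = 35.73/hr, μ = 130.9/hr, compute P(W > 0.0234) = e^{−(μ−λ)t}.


W ~ Exponential(μ−λ) for M/M/1.
μ − λ = 130.9 − 35.73 = 95.1700
P(W > t) = e^{−(μ−λ)t} = e^{−2.2270} = 0.107854

Final: 0.107854


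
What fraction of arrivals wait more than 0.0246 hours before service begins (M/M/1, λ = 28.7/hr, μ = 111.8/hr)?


ρ = 28.7/111.8 = 0.2567
P(Wq > t) = ρ·e^{−(μ−λ)t} = 0.2567·e^{−2.0443}
= 0.2567·0.129476 = 0.033238

Final: 0.033238


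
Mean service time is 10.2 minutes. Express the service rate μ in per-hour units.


μ = 1/(service time) in consistent units.
1 hour = 60 min, so μ = 60/10.2 = 5.8824 per hour

Final: 5.8824 /hr


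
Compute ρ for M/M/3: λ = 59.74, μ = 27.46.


ρ = λ/(cμ) = 59.74/(3·27.46) = 59.74/82.38 = 0.7252

Final: 0.7252


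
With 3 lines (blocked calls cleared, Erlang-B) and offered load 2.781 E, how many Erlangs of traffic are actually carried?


B(3,2.781) = 0.319131 (Erlang-B)
Carried load = a(1 − B) = 2.781·(1 − 0.319131) = 2.781·0.680869 = 1.8935 E

Final: 1.8935 Erlangs


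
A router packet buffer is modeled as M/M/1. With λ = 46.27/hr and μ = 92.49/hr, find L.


ρ = λ/μ = 46.27/92.49 = 0.5003
L = ρ/(1−ρ) = 0.5003/(1 − 0.5003) = 0.5003/0.4997 = 1.0011

Final: 1.0011


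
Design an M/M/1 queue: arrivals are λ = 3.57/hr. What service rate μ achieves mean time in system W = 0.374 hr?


W = 1/(μ−λ) ⇒ μ − λ = 1/W = 1/0.374 = 2.6738
μ = λ + 1/W = 3.57 + 2.6738 = 6.2438 per hr

Final: 6.2438 /hr


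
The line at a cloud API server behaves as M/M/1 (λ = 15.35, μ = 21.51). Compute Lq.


ρ = 15.35/21.51 = 0.7136
Lq = ρ²/(1−ρ) = 0.5093/0.2864 = 1.7783

Final: 1.7783


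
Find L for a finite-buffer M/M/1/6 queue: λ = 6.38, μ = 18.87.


ρ = 6.38/18.87 = 0.3381
L = ρ[1 − (K+1)ρ^K + Kρ^(K+1)] / [(1−ρ)(1−ρ^(K+1))]
Numerator: 0.3381·(1 − 7·0.001494 + 6·0.0005051) = 0.335592
Denominator: (0.6619)·(0.999495) = 0.661563
L = 0.335592/0.661563 = 0.5073

Final: 0.5073


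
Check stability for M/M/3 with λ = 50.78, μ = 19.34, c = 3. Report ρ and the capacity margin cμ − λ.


Total capacity cμ = 3·19.34 = 58.02/hr
ρ = λ/(cμ) = 50.78/58.02 = 0.8752
Stable ⇔ ρ < 1: YES
Spare capacity = cμ − λ = 58.02 − 50.78 = 7.24/hr

Final: ρ = 0.8752; stable; margin = 7.24/hr


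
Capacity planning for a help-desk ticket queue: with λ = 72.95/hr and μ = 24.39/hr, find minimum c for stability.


Stability requires cμ > λ ⇔ c > λ/μ.
λ/μ = 72.95/24.39 = 2.9910
Minimum integer c = ⌊2.9910⌋ + 1 = 3
Check: 3·24.39 = 73.17 > 72.95, while 2·24.39 = 48.78 ≤ 72.95

Final: 3 servers


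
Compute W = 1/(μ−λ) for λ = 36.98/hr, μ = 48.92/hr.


W = 1/(μ−λ) = 1/(48.92 − 36.98) = 1/11.94 = 0.08375 hr

Final: 0.08375 hr


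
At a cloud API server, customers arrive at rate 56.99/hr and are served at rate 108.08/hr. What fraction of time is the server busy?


ρ = λ/μ = 56.99/108.08 = 0.5273

Final: 0.5273


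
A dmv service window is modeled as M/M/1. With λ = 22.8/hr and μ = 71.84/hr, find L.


ρ = λ/μ = 22.8/71.84 = 0.3174
L = ρ/(1−ρ) = 0.3174/(1 − 0.3174) = 0.3174/0.6826 = 0.4649

Final: 0.4649


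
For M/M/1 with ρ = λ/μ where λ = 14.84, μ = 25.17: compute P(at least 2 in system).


ρ = 14.84/25.17 = 0.5896
P(N ≥ n) = ρ^n = 0.5896^2 = 0.347617

Final: 0.347617


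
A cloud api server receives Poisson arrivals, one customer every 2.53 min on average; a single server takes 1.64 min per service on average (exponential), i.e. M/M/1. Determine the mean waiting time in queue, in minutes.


λ = 60/2.53 = 23.7154 /hr
μ = 60/1.64 = 36.5854 /hr
ρ = λ/μ = 23.7154/36.5854 = 0.6482
Wq = ρ/(μ−λ) = 0.6482/(36.5854−23.7154) = 0.05037 hr
In minutes: 0.05037·60 = 3.022 min

Final: 3.022 min


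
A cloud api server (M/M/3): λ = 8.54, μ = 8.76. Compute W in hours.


a = 0.9749; ρ = 0.3250; P₀ = 0.373295
Lq = P₀·a^c·ρ/(c!(1−ρ)²) = 0.04111
Wq = Lq/λ = 0.04111/8.54 = 0.004814 hr
W = Wq + 1/μ = 0.004814 + 0.11416 = 0.11897 hr

Final: 0.11897 hr


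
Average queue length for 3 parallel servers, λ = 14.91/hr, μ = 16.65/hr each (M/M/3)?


a = λ/μ = 0.8955; ρ = a/3 = 0.2985
P₀ = 0.405340
Lq = P₀·a^c·ρ / (c!·(1−ρ)²) = 0.405340·0.71811·0.2985/(6·0.49210)
= 0.02943

Final: 0.02943


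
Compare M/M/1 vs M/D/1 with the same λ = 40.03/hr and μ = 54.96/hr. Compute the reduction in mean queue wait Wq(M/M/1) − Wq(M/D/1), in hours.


ρ = 40.03/54.96 = 0.7283
Wq(M/M/1) = ρ/(μ−λ) = 0.7283/14.93 = 0.04878 hr
Wq(M/D/1) = ρ/(2(μ−λ)) = 0.02439 hr
Savings = 0.04878 − 0.02439 = 0.02439 hr

Final: 0.02439 hr


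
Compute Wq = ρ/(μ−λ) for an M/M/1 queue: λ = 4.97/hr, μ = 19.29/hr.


ρ = 4.97/19.29 = 0.2576
Wq = ρ/(μ−λ) = 0.2576/(19.29 − 4.97) = 0.2576/14.32 = 0.01799 hr

Final: 0.01799 hr


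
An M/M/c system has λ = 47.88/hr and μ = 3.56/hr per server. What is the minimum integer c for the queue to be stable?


Stability requires cμ > λ ⇔ c > λ/μ.
λ/μ = 47.88/3.56 = 13.4494
Minimum integer c = ⌊13.4494⌋ + 1 = 14
Check: 14·3.56 = 49.84 > 47.88, while 13·3.56 = 46.28 ≤ 47.88

Final: 14 servers


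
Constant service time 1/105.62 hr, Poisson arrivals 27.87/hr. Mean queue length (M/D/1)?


ρ = 27.87/105.62 = 0.2639
M/D/1: Lq = ρ²/(2(1−ρ)) = 0.06963/(2·0.7361) = 0.04729

Final: 0.04729


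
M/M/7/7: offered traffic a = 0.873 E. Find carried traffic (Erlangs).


B(7,0.873) = 0.00003203 (Erlang-B)
Carried load = a(1 − B) = 0.873·(1 − 0.00003203) = 0.873·0.999968 = 0.8730 E

Final: 0.8730 Erlangs


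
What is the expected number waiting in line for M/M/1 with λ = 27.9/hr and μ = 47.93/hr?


ρ = 27.9/47.93 = 0.5821
Lq = ρ²/(1−ρ) = 0.3388/0.4179 = 0.8108

Final: 0.8108


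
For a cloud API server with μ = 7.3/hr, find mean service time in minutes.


Mean service time = 1/μ = 1/7.3 hour = 0.13699 hour
In minutes: 0.13699 × 60 = 8.2192 min

Final: 8.2192 min


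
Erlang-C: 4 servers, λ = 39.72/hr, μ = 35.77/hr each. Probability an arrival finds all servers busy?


a = λ/μ = 1.1104; ρ = a/4 = 0.2776
P₀ = 0.328639 (from M/M/c formula)
C(c,a) = [a^c/(c!(1−ρ))]·P₀ = [1.52041/(24·0.7224)]·0.328639
= 0.08770·0.328639 = 0.028820

Final: 0.028820


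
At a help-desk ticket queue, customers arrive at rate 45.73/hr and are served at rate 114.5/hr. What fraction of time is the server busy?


ρ = λ/μ = 45.73/114.5 = 0.3994

Final: 0.3994


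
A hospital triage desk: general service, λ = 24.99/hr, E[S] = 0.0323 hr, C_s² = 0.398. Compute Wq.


ρ = λ·E[S] = 24.99·0.0323 = 0.8072
E[S²] = E[S]²(1+C_s²) = 0.0323²·(1+0.398) = 0.001459
Wq = λ·E[S²]/(2(1−ρ)) = 24.99·0.001459/(2·0.1928) = 0.09451 hr

Final: 0.09451 hr


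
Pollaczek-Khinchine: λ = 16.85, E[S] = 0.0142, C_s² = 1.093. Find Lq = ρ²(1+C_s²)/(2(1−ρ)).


ρ = λ·E[S] = 16.85·0.0142 = 0.2393
Lq = ρ²(1+C_s²)/(2(1−ρ)) = 0.05725·(1+1.093)/(2·0.7607)
= 0.05725·2.0930/1.5215 = 0.07876

Final: 0.07876


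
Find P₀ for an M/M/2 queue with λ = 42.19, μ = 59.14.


a = λ/μ = 42.19/59.14 = 0.7134; ρ = a/c = 0.3567
Σ_{k=0}^{1} a^k/k! (terms k=0..1) = 1.00000 + 0.71339 = 1.71339
Tail: a^2/(2!(1−ρ)) = 0.50893/(2·0.6433) = 0.39556
P₀ = 1/(1.71339 + 0.39556) = 1/2.10895 = 0.474170

Final: 0.474170


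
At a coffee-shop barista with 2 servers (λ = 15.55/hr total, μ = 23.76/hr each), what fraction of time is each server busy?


ρ = λ/(cμ) = 15.55/(2·23.76) = 15.55/47.52 = 0.3272

Final: 0.3272


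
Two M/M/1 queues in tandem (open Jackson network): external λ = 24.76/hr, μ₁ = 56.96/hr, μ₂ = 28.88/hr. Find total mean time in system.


Each node sees arrival rate λ = 24.76/hr (tandem ⇒ throughput preserved).
W₁ = 1/(μ₁−λ) = 1/(56.96−24.76) = 0.03106 hr
W₂ = 1/(μ₂−λ) = 1/(28.88−24.76) = 0.24272 hr
W_total = W₁ + W₂ = 0.03106 + 0.24272 = 0.27377 hr

Final: 0.27377 hr


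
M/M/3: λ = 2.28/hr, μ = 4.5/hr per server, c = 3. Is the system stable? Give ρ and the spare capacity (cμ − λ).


Total capacity cμ = 3·4.5 = 13.50/hr
ρ = λ/(cμ) = 2.28/13.50 = 0.1689
Stable ⇔ ρ < 1: YES
Spare capacity = cμ − λ = 13.50 − 2.28 = 11.22/hr

Final: ρ = 0.1689; stable; margin = 11.22/hr


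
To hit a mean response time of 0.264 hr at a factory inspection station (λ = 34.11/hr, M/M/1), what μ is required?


W = 1/(μ−λ) ⇒ μ − λ = 1/W = 1/0.264 = 3.7879
μ = λ + 1/W = 34.11 + 3.7879 = 37.8979 per hr

Final: 37.8979 /hr


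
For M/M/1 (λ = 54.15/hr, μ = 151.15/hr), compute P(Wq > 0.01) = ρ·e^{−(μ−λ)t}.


ρ = 54.15/151.15 = 0.3583
P(Wq > t) = ρ·e^{−(μ−λ)t} = 0.3583·e^{−0.9700}
= 0.3583·0.379083 = 0.135808

Final: 0.135808


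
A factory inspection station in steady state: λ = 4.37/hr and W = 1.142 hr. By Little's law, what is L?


L = λW = 4.37·1.142 = 4.9905

Final: 4.9905


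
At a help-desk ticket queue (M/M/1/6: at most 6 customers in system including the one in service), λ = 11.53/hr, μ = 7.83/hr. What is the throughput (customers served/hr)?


ρ = 1.4725; P_K = (1−ρ)ρ^6/(1−ρ^7) = 0.343802
λ_eff = λ(1 − P_K) = 11.53·(1 − 0.343802) = 11.53·0.656198 = 7.5660 /hr

Final: 7.5660 /hr


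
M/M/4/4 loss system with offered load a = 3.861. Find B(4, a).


B(c,a) = (a^c/c!) / Σ_{k=0}^{c} a^k/k!
a^4/4! = 9.259509
Σ terms (k=0..4): 1.00000 + 3.86100 + 7.45366 + 9.59286 + 9.25951 = 31.167031
B = 9.259509/31.167031 = 0.297093

Final: 0.297093


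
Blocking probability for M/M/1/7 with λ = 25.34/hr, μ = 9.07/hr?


ρ = λ/μ = 25.34/9.07 = 2.7938
P_K = (1−ρ)ρ^K/(1−ρ^(K+1)) = (-1.7938·1328.603109)/(1 − 3711.885643)
= -2383.282534/-3710.885643 = 0.642241

Final: 0.642241


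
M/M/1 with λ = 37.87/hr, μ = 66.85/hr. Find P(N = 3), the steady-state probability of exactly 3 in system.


ρ = 37.87/66.85 = 0.5665
P_n = (1−ρ)·ρ^n = (1 − 0.5665)·0.5665^3 = 0.4335·0.181795 = 0.078810

Final: 0.078810


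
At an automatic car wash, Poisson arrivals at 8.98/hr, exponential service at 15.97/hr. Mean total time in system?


W = 1/(μ−λ) = 1/(15.97 − 8.98) = 1/6.99 = 0.1431 hr

Final: 0.1431 hr


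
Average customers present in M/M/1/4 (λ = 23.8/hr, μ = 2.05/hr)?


ρ = 23.8/2.05 = 11.6098
L = ρ[1 − (K+1)ρ^K + Kρ^(K+1)] / [(1−ρ)(1−ρ^(K+1))]
Numerator: 11.6098·(1 − 5·18167.383503 + 4·210918.891406) = 8740284.695073
Denominator: (-10.6098)·(-210917.891406) = 2237787.384425
L = 8740284.695073/2237787.384425 = 3.9058

Final: 3.9058


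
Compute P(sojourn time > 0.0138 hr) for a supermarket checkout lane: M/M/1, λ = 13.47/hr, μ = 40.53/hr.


W ~ Exponential(μ−λ) for M/M/1.
μ − λ = 40.53 − 13.47 = 27.0600
P(W > t) = e^{−(μ−λ)t} = e^{−0.3734} = 0.688371

Final: 0.688371


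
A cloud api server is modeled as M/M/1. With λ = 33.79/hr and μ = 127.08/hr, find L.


ρ = λ/μ = 33.79/127.08 = 0.2659
L = ρ/(1−ρ) = 0.2659/(1 − 0.2659) = 0.2659/0.7341 = 0.3622

Final: 0.3622


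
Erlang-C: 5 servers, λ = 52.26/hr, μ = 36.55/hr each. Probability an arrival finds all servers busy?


a = λ/μ = 1.4298; ρ = a/5 = 0.2860
P₀ = 0.239057 (from M/M/c formula)
C(c,a) = [a^c/(c!(1−ρ))]·P₀ = [5.97599/(120·0.7140)]·0.239057
= 0.06974·0.239057 = 0.016673

Final: 0.016673


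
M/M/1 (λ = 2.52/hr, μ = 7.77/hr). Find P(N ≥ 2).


ρ = 2.52/7.77 = 0.3243
P(N ≥ n) = ρ^n = 0.3243^2 = 0.105186

Final: 0.105186


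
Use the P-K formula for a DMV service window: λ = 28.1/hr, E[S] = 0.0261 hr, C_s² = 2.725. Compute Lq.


ρ = λ·E[S] = 28.1·0.0261 = 0.7334
Lq = ρ²(1+C_s²)/(2(1−ρ)) = 0.5379·(1+2.725)/(2·0.2666)
= 0.5379·3.7250/0.5332 = 3.75791

Final: 3.75791


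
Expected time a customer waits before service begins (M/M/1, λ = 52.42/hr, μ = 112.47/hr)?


ρ = 52.42/112.47 = 0.4661
Wq = ρ/(μ−λ) = 0.4661/(112.47 − 52.42) = 0.4661/60.05 = 0.007762 hr

Final: 0.007762 hr


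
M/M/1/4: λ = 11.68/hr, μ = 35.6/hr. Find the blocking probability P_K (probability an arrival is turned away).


ρ = λ/μ = 11.68/35.6 = 0.3281
P_K = (1−ρ)ρ^K/(1−ρ^(K+1)) = (0.6719·0.011587)/(1 − 0.003802)
= 0.007785/0.996198 = 0.007815

Final: 0.007815


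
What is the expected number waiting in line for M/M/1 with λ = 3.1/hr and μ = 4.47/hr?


ρ = 3.1/4.47 = 0.6935
Lq = ρ²/(1−ρ) = 0.4810/0.3065 = 1.5693

Final: 1.5693


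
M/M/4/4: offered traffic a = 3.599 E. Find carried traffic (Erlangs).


B(4,3.599) = 0.270582 (Erlang-B)
Carried load = a(1 − B) = 3.599·(1 − 0.270582) = 3.599·0.729418 = 2.6252 E

Final: 2.6252 Erlangs


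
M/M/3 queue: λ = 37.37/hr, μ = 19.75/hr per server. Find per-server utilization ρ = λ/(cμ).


ρ = λ/(cμ) = 37.37/(3·19.75) = 37.37/59.25 = 0.6307

Final: 0.6307


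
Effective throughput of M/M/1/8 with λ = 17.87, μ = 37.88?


ρ = 0.4718; P_K = (1−ρ)ρ^8/(1−ρ^9) = 0.001297
λ_eff = λ(1 − P_K) = 17.87·(1 − 0.001297) = 17.87·0.998703 = 17.8468 /hr

Final: 17.8468 /hr


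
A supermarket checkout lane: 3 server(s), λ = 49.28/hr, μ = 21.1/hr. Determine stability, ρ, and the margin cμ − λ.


Total capacity cμ = 3·21.1 = 63.30/hr
ρ = λ/(cμ) = 49.28/63.30 = 0.7785
Stable ⇔ ρ < 1: YES
Spare capacity = cμ − λ = 63.30 − 49.28 = 14.02/hr

Final: ρ = 0.7785; stable; margin = 14.02/hr


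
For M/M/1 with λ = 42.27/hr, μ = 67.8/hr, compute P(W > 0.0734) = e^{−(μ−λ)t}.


W ~ Exponential(μ−λ) for M/M/1.
μ − λ = 67.8 − 42.27 = 25.5300
P(W > t) = e^{−(μ−λ)t} = e^{−1.8739} = 0.153523

Final: 0.153523


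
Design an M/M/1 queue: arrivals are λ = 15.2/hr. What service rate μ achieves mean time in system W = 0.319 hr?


W = 1/(μ−λ) ⇒ μ − λ = 1/W = 1/0.319 = 3.1348
μ = λ + 1/W = 15.2 + 3.1348 = 18.3348 per hr

Final: 18.3348 /hr


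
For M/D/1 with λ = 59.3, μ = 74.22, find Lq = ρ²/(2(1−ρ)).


ρ = 59.3/74.22 = 0.7990
M/D/1: Lq = ρ²/(2(1−ρ)) = 0.6384/(2·0.2010) = 1.58778

Final: 1.58778


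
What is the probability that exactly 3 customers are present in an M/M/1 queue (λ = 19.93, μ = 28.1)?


ρ = 19.93/28.1 = 0.7093
P_n = (1−ρ)·ρ^n = (1 − 0.7093)·0.7093^3 = 0.2907·0.356782 = 0.103733

Final: 0.103733


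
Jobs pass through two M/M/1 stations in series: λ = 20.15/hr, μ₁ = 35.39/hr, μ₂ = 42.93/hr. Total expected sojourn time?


Each node sees arrival rate λ = 20.15/hr (tandem ⇒ throughput preserved).
W₁ = 1/(μ₁−λ) = 1/(35.39−20.15) = 0.06562 hr
W₂ = 1/(μ₂−λ) = 1/(42.93−20.15) = 0.04390 hr
W_total = W₁ + W₂ = 0.06562 + 0.04390 = 0.10951 hr

Final: 0.10951 hr


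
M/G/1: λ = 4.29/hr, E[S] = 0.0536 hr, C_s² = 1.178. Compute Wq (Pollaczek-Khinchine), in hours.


ρ = λ·E[S] = 4.29·0.0536 = 0.2299
E[S²] = E[S]²(1+C_s²) = 0.0536²·(1+1.178) = 0.006257
Wq = λ·E[S²]/(2(1−ρ)) = 4.29·0.006257/(2·0.7701) = 0.01743 hr

Final: 0.01743 hr


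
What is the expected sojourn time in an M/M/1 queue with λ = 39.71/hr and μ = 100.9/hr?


W = 1/(μ−λ) = 1/(100.9 − 39.71) = 1/61.19 = 0.01634 hr

Final: 0.01634 hr


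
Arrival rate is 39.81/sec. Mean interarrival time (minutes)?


Mean interarrival time = 1/λ = 1/39.81 second = 0.02512 second
In minutes: 0.02512 × 0.0166667 = 0.0004187 min

Final: 0.0004187 min


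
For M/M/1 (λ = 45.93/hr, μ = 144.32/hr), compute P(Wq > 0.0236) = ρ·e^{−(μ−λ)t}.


ρ = 45.93/144.32 = 0.3183
P(Wq > t) = ρ·e^{−(μ−λ)t} = 0.3183·e^{−2.3220}
= 0.3183·0.098077 = 0.031213

Final: 0.031213


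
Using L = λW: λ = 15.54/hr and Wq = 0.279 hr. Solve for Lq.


Lq = λWq = 15.54·0.279 = 4.3357

Final: 4.3357


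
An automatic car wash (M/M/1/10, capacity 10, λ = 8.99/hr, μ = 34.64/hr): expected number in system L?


ρ = 8.99/34.64 = 0.2595
L = ρ[1 − (K+1)ρ^K + Kρ^(K+1)] / [(1−ρ)(1−ρ^(K+1))]
Numerator: 0.2595·(1 − 11·0.000001386 + 10·0.0000003597) = 0.259524
Denominator: (0.7405)·(1.000000) = 0.740473
L = 0.259524/0.740473 = 0.3505

Final: 0.3505


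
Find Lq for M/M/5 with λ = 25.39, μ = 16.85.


a = λ/μ = 1.5068; ρ = a/5 = 0.3014
P₀ = 0.221251
Lq = P₀·a^c·ρ / (c!·(1−ρ)²) = 0.221251·7.76809·0.3014/(120·0.48809)
= 0.008843

Final: 0.008843


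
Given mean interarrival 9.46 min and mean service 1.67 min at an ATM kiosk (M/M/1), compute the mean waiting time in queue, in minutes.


λ = 60/9.46 = 6.3425 /hr
μ = 60/1.67 = 35.9281 /hr
ρ = λ/μ = 6.3425/35.9281 = 0.1765
Wq = ρ/(μ−λ) = 0.1765/(35.9281−6.3425) = 0.005967 hr
In minutes: 0.005967·60 = 0.3580 min

Final: 0.3580 min


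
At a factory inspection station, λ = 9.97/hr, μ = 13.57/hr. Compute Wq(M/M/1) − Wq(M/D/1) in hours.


ρ = 9.97/13.57 = 0.7347
Wq(M/M/1) = ρ/(μ−λ) = 0.7347/3.60 = 0.20409 hr
Wq(M/D/1) = ρ/(2(μ−λ)) = 0.10204 hr
Savings = 0.20409 − 0.10204 = 0.10204 hr

Final: 0.10204 hr


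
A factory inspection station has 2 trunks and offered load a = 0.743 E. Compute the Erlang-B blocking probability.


B(c,a) = (a^c/c!) / Σ_{k=0}^{c} a^k/k!
a^2/2! = 0.276025
Σ terms (k=0..2): 1.00000 + 0.74300 + 0.27602 = 2.019024
B = 0.276025/2.019024 = 0.136712

Final: 0.136712


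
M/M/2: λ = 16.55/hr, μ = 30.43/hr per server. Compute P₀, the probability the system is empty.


a = λ/μ = 16.55/30.43 = 0.5439; ρ = a/c = 0.2719
Σ_{k=0}^{1} a^k/k! (terms k=0..1) = 1.00000 + 0.54387 = 1.54387
Tail: a^2/(2!(1−ρ)) = 0.29580/(2·0.7281) = 0.20314
P₀ = 1/(1.54387 + 0.20314) = 1/1.74701 = 0.572407

Final: 0.572407


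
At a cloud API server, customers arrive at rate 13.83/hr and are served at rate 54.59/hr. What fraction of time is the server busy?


ρ = λ/μ = 13.83/54.59 = 0.2533

Final: 0.2533


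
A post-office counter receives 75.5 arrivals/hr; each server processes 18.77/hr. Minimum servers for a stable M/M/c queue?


Stability requires cμ > λ ⇔ c > λ/μ.
λ/μ = 75.5/18.77 = 4.0224
Minimum integer c = ⌊4.0224⌋ + 1 = 5
Check: 5·18.77 = 93.85 > 75.5, while 4·18.77 = 75.08 ≤ 75.5

Final: 5 servers


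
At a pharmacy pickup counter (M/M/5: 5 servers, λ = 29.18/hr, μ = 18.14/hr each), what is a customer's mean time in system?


a = 1.6086; ρ = 0.3217; P₀ = 0.199703
Lq = P₀·a^c·ρ/(c!(1−ρ)²) = 0.01253
Wq = Lq/λ = 0.01253/29.18 = 0.0004296 hr
W = Wq + 1/μ = 0.0004296 + 0.05513 = 0.05556 hr

Final: 0.05556 hr


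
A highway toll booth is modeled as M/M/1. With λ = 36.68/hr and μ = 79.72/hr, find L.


ρ = λ/μ = 36.68/79.72 = 0.4601
L = ρ/(1−ρ) = 0.4601/(1 − 0.4601) = 0.4601/0.5399 = 0.8522

Final: 0.8522


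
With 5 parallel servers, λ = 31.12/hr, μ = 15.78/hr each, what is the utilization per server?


ρ = λ/(cμ) = 31.12/(5·15.78) = 31.12/78.90 = 0.3944

Final: 0.3944


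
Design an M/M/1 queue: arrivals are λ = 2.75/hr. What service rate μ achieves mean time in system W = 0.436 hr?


W = 1/(μ−λ) ⇒ μ − λ = 1/W = 1/0.436 = 2.2936
μ = λ + 1/W = 2.75 + 2.2936 = 5.0436 per hr

Final: 5.0436 /hr


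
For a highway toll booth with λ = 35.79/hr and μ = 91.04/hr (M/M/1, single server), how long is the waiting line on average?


ρ = 35.79/91.04 = 0.3931
Lq = ρ²/(1−ρ) = 0.1545/0.6069 = 0.2547

Final: 0.2547


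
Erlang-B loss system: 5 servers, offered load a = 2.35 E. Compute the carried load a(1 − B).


B(5,2.35) = 0.058888 (Erlang-B)
Carried load = a(1 − B) = 2.35·(1 − 0.058888) = 2.35·0.941112 = 2.2116 E

Final: 2.2116 Erlangs


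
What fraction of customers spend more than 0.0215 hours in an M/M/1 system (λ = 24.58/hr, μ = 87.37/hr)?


W ~ Exponential(μ−λ) for M/M/1.
μ − λ = 87.37 − 24.58 = 62.7900
P(W > t) = e^{−(μ−λ)t} = e^{−1.3500} = 0.259244

Final: 0.259244


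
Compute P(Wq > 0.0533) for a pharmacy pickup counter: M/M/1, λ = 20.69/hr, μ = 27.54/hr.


ρ = 20.69/27.54 = 0.7513
P(Wq > t) = ρ·e^{−(μ−λ)t} = 0.7513·e^{−0.3651}
= 0.7513·0.694124 = 0.521475

Final: 0.521475


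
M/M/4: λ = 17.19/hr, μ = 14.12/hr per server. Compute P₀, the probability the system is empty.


a = λ/μ = 17.19/14.12 = 1.2174; ρ = a/c = 0.3044
Σ_{k=0}^{3} a^k/k! (terms k=0..3) = 1.00000 + 1.21742 + 0.74106 + 0.30073 = 3.25921
Tail: a^4/(4!(1−ρ)) = 2.19667/(24·0.6956) = 0.13157
P₀ = 1/(3.25921 + 0.13157) = 1/3.39078 = 0.294917

Final: 0.294917


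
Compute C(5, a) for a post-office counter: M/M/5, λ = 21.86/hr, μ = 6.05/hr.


a = λ/μ = 3.6132; ρ = a/5 = 0.7226
P₀ = 0.022417 (from M/M/c formula)
C(c,a) = [a^c/(c!(1−ρ))]·P₀ = [615.84854/(120·0.2774)]·0.022417
= 18.50359·0.022417 = 0.414802

Final: 0.414802


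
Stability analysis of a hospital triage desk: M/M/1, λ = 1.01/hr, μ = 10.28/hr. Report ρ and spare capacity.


Total capacity cμ = 1·10.28 = 10.28/hr
ρ = λ/(cμ) = 1.01/10.28 = 0.09825
Stable ⇔ ρ < 1: YES
Spare capacity = cμ − λ = 10.28 − 1.01 = 9.27/hr

Final: ρ = 0.09825; stable; margin = 9.27/hr


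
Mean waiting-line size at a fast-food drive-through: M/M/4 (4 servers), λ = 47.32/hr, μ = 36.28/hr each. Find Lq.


a = λ/μ = 1.3043; ρ = a/4 = 0.3261
P₀ = 0.270004
Lq = P₀·a^c·ρ / (c!·(1−ρ)²) = 0.270004·2.89408·0.3261/(24·0.45417)
= 0.02338

Final: 0.02338


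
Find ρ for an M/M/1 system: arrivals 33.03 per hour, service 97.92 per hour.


ρ = λ/μ = 33.03/97.92 = 0.3373

Final: 0.3373


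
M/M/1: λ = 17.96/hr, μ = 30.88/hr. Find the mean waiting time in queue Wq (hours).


ρ = 17.96/30.88 = 0.5816
Wq = ρ/(μ−λ) = 0.5816/(30.88 − 17.96) = 0.5816/12.92 = 0.04502 hr

Final: 0.04502 hr


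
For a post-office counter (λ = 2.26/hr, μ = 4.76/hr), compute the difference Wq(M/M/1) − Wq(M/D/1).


ρ = 2.26/4.76 = 0.4748
Wq(M/M/1) = ρ/(μ−λ) = 0.4748/2.50 = 0.18992 hr
Wq(M/D/1) = ρ/(2(μ−λ)) = 0.09496 hr
Savings = 0.18992 − 0.09496 = 0.09496 hr

Final: 0.09496 hr


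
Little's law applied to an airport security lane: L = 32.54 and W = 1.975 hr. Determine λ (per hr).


λ = L/W = 32.54/1.975 = 16.4759 /hr

Final: 16.4759 /hr


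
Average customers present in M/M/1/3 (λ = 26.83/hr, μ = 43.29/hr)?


ρ = 26.83/43.29 = 0.6198
L = ρ[1 − (K+1)ρ^K + Kρ^(K+1)] / [(1−ρ)(1−ρ^(K+1))]
Numerator: 0.6198·(1 − 4·0.238067 + 3·0.147548) = 0.303921
Denominator: (0.3802)·(0.852452) = 0.324125
L = 0.303921/0.324125 = 0.9377

Final: 0.9377


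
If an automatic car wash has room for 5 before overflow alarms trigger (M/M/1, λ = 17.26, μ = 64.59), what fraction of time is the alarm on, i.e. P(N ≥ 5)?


ρ = 17.26/64.59 = 0.2672
P(N ≥ n) = ρ^n = 0.2672^5 = 0.001363

Final: 0.001363


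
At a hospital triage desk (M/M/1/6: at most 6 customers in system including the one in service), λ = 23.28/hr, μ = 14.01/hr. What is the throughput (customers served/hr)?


ρ = 1.6617; P_K = (1−ρ)ρ^6/(1−ρ^7) = 0.409915
λ_eff = λ(1 − P_K) = 23.28·(1 − 0.409915) = 23.28·0.590085 = 13.7372 /hr

Final: 13.7372 /hr


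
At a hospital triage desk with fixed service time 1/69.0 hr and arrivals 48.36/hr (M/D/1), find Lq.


ρ = 48.36/69.0 = 0.7009
M/D/1: Lq = ρ²/(2(1−ρ)) = 0.4912/(2·0.2991) = 0.82108

Final: 0.82108


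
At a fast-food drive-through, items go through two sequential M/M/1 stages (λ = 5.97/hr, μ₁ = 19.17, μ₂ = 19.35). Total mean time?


Each node sees arrival rate λ = 5.97/hr (tandem ⇒ throughput preserved).
W₁ = 1/(μ₁−λ) = 1/(19.17−5.97) = 0.07576 hr
W₂ = 1/(μ₂−λ) = 1/(19.35−5.97) = 0.07474 hr
W_total = W₁ + W₂ = 0.07576 + 0.07474 = 0.15050 hr

Final: 0.15050 hr


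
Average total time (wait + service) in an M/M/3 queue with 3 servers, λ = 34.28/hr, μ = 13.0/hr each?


a = 2.6369; ρ = 0.8790; P₀ = 0.030899
Lq = P₀·a^c·ρ/(c!(1−ρ)²) = 5.66636
Wq = Lq/λ = 5.66636/34.28 = 0.16530 hr
W = Wq + 1/μ = 0.16530 + 0.07692 = 0.24222 hr

Final: 0.24222 hr


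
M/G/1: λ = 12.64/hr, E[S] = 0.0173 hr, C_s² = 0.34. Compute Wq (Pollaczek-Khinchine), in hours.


ρ = λ·E[S] = 12.64·0.0173 = 0.2187
E[S²] = E[S]²(1+C_s²) = 0.0173²·(1+0.34) = 0.0004010
Wq = λ·E[S²]/(2(1−ρ)) = 12.64·0.0004010/(2·0.7813) = 0.003244 hr

Final: 0.003244 hr


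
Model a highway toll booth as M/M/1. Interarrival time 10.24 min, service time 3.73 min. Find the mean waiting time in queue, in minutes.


λ = 60/10.24 = 5.8594 /hr
μ = 60/3.73 = 16.0858 /hr
ρ = λ/μ = 5.8594/16.0858 = 0.3643
Wq = ρ/(μ−λ) = 0.3643/(16.0858−5.8594) = 0.03562 hr
In minutes: 0.03562·60 = 2.137 min

Final: 2.137 min


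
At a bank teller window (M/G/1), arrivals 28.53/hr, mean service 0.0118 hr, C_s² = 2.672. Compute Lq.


ρ = λ·E[S] = 28.53·0.0118 = 0.3367
Lq = ρ²(1+C_s²)/(2(1−ρ)) = 0.1133·(1+2.672)/(2·0.6633)
= 0.1133·3.6720/1.3267 = 0.31369

Final: 0.31369


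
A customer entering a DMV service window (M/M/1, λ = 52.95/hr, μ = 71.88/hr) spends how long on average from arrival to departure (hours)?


W = 1/(μ−λ) = 1/(71.88 − 52.95) = 1/18.93 = 0.05283 hr

Final: 0.05283 hr


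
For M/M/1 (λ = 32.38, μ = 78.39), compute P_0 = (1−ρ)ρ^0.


ρ = 32.38/78.39 = 0.4131
P_n = (1−ρ)·ρ^n = (1 − 0.4131)·0.4131^0 = 0.5869·1.000000 = 0.586937

Final: 0.586937


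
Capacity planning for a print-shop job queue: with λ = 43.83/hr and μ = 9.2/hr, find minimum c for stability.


Stability requires cμ > λ ⇔ c > λ/μ.
λ/μ = 43.83/9.2 = 4.7641
Minimum integer c = ⌊4.7641⌋ + 1 = 5
Check: 5·9.2 = 46.00 > 43.83, while 4·9.2 = 36.80 ≤ 43.83

Final: 5 servers


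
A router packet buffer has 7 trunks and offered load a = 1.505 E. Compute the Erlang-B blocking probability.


B(c,a) = (a^c/c!) / Σ_{k=0}^{c} a^k/k!
a^7/7! = 0.003470
Σ terms (k=0..7): 1.00000 + 1.50500 + 1.13251 + 0.56814 + 0.21376 + 0.06434 + 0.01614 + 0.003470 = 4.503373
B = 0.003470/4.503373 = 0.0007705

Final: 0.0007705


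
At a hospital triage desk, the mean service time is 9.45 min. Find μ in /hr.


μ = 1/(service time) in consistent units.
1 hour = 60 min, so μ = 60/9.45 = 6.3492 per hour

Final: 6.3492 /hr


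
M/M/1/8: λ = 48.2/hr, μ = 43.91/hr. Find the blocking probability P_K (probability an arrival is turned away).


ρ = λ/μ = 48.2/43.91 = 1.0977
P_K = (1−ρ)ρ^K/(1−ρ^(K+1)) = (-0.09770·2.107991)/(1 − 2.313942)
= -0.205950/-1.313942 = 0.156742

Final: 0.156742


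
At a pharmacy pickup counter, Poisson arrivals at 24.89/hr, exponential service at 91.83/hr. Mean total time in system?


W = 1/(μ−λ) = 1/(91.83 − 24.89) = 1/66.94 = 0.01494 hr

Final: 0.01494 hr


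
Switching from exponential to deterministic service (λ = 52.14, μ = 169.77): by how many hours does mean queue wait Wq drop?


ρ = 52.14/169.77 = 0.3071
Wq(M/M/1) = ρ/(μ−λ) = 0.3071/117.63 = 0.002611 hr
Wq(M/D/1) = ρ/(2(μ−λ)) = 0.001305 hr
Savings = 0.002611 − 0.001305 = 0.001305 hr

Final: 0.001305 hr


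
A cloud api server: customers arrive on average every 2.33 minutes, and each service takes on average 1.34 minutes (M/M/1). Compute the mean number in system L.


λ = 60/2.33 = 25.7511 /hr
μ = 60/1.34 = 44.7761 /hr
ρ = λ/μ = 25.7511/44.7761 = 0.5751
L = ρ/(1−ρ) = 0.5751/0.4249 = 1.3535

Final: 1.3535


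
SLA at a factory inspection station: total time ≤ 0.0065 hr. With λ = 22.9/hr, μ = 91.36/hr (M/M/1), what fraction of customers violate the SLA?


W ~ Exponential(μ−λ) for M/M/1.
μ − λ = 91.36 − 22.9 = 68.4600
P(W > t) = e^{−(μ−λ)t} = e^{−0.4450} = 0.640831

Final: 0.640831


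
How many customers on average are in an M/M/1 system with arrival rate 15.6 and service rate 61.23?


ρ = λ/μ = 15.6/61.23 = 0.2548
L = ρ/(1−ρ) = 0.2548/(1 − 0.2548) = 0.2548/0.7452 = 0.3419

Final: 0.3419


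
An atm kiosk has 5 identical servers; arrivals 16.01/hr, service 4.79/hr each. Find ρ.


ρ = λ/(cμ) = 16.01/(5·4.79) = 16.01/23.95 = 0.6685

Final: 0.6685


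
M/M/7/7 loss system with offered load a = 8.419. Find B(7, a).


B(c,a) = (a^c/c!) / Σ_{k=0}^{c} a^k/k!
a^7/7! = 594.830228
Σ terms (k=0..7): 1.00000 + 8.41900 + 35.43978 + 99.45584 + 209.32967 + 352.46930 + 494.57318 + 594.83023 = 1795.517003
B = 594.830228/1795.517003 = 0.331286

Final: 0.331286


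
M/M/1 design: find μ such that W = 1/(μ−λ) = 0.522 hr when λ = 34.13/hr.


W = 1/(μ−λ) ⇒ μ − λ = 1/W = 1/0.522 = 1.9157
μ = λ + 1/W = 34.13 + 1.9157 = 36.0457 per hr

Final: 36.0457 /hr


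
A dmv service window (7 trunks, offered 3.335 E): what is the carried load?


B(7,3.335) = 0.033116 (Erlang-B)
Carried load = a(1 − B) = 3.335·(1 − 0.033116) = 3.335·0.966884 = 3.2246 E

Final: 3.2246 Erlangs


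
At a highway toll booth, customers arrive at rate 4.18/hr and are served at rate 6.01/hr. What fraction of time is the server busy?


ρ = λ/μ = 4.18/6.01 = 0.6955

Final: 0.6955


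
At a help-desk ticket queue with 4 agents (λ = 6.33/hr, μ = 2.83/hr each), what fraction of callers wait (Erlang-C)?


a = λ/μ = 2.2367; ρ = a/4 = 0.5592
P₀ = 0.100308 (from M/M/c formula)
C(c,a) = [a^c/(c!(1−ρ))]·P₀ = [25.03048/(24·0.4408)]·0.100308
= 2.36594·0.100308 = 0.237322

Final: 0.237322


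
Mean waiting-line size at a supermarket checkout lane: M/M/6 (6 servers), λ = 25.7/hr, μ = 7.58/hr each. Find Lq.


a = λ/μ = 3.3905; ρ = a/6 = 0.5651
P₀ = 0.032547
Lq = P₀·a^c·ρ / (c!·(1−ρ)²) = 0.032547·1519.09000·0.5651/(720·0.18915)
= 0.20514

Final: 0.20514


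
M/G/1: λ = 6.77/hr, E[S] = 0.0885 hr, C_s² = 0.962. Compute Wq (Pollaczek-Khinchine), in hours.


ρ = λ·E[S] = 6.77·0.0885 = 0.5991
E[S²] = E[S]²(1+C_s²) = 0.0885²·(1+0.962) = 0.015367
Wq = λ·E[S²]/(2(1−ρ)) = 6.77·0.015367/(2·0.4009) = 0.12976 hr

Final: 0.12976 hr
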